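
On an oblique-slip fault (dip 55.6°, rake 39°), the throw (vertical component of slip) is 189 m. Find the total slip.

364 m

dip-slip = throw / sin(dip) = 189 / sin(55.6°) = 229.1 m
net slip = dip-slip / sin(rake) = 229.1 / sin(39°) = 364 m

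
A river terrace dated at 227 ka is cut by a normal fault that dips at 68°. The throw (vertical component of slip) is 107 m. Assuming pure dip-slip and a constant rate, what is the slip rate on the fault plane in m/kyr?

0.508 m/kyr

dip-slip = throw / sin(dip) = 107 m / sin(68°) = 115.4 m
rate = 115.4 m / 227 ka = 0.000508 m/yr = 0.508 m/kyr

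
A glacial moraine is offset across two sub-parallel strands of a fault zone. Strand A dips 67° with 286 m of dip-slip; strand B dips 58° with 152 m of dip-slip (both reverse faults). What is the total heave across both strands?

heave_A = 286 × cos(67°) = 111.7 m
heave_B = 152 × cos(58°) = 80.55 m
total = 111.7 + 80.55 = 192 m

192 m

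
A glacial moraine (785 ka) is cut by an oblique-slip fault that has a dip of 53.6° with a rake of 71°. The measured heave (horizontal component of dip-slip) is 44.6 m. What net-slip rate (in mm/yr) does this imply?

0.101 mm/yr

dip-slip = heave / cos(dip) = 44.6 / cos(53.6°) = 75.16 m
net slip = dip-slip / sin(rake) = 75.16 / sin(71°) = 79.49 m
rate = 79.49 m / 785 ka = 0.000101 m/yr = 0.101 mm/yr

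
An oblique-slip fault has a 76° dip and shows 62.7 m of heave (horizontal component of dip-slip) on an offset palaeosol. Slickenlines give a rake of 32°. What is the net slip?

489 m

dip-slip = heave / cos(dip) = 62.7 / cos(76°) = 259.2 m
net slip = dip-slip / sin(rake) = 259.2 / sin(32°) = 489 m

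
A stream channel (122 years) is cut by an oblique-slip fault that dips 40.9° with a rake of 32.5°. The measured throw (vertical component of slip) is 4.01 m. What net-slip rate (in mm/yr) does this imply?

93.4 mm/yr

dip-slip = throw / sin(dip) = 4.01 / sin(40.9°) = 6.125 m
net slip = dip-slip / sin(rake) = 6.125 / sin(32.5°) = 11.40 m
rate = 11.40 m / 122 years = 0.0934 m/yr = 93.4 mm/yr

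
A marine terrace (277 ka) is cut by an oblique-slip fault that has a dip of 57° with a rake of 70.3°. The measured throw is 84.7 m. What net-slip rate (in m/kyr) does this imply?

0.387 m/kyr

dip-slip = throw / sin(dip) = 84.7 / sin(57°) = 101 m
net slip = dip-slip / sin(rake) = 101 / sin(70.3°) = 107.3 m
rate = 107.3 m / 277 ka = 0.000387 m/yr = 0.387 m/kyr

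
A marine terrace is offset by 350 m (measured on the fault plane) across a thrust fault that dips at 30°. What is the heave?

heave = dip-slip × cos(dip) = 350 m × cos(30°) = 303 m

303 m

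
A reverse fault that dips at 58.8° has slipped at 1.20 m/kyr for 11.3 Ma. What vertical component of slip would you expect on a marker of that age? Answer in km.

11.6 km

dip-slip = rate × time = 1.20 m/kyr × 11.3 Ma = 13560 m
throw = dip-slip × sin(dip) = 13560 × sin(58.8°) = 11600 m = 11.6 km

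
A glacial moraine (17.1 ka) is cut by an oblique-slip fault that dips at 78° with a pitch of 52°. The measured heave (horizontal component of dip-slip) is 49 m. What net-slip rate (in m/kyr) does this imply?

17.5 m/kyr

dip-slip = heave / cos(dip) = 49 / cos(78°) = 235.7 m
net slip = dip-slip / sin(rake) = 235.7 / sin(52°) = 299.1 m
rate = 299.1 m / 17.1 ka = 0.0175 m/yr = 17.5 m/kyr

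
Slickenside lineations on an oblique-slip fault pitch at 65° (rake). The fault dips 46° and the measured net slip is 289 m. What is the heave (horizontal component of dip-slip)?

182 m

dip-slip = net slip × sin(rake) = 289 m × sin(65°) = 261.9 m
heave = dip-slip × cos(dip) = 261.9 × cos(46°) = 182 m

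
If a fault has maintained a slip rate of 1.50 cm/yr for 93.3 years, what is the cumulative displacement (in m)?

1.40 m

slip = rate × time = 1.50 cm/yr × 93.3 years = 1.40 m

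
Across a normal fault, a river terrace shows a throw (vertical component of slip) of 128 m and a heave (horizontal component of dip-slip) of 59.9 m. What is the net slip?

net slip = √(throw² + heave²) = √(128² + 59.9²) = 141 m

141 m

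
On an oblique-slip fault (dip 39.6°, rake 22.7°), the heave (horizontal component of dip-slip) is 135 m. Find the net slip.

454 m

dip-slip = heave / cos(dip) = 135 / cos(39.6°) = 175.2 m
net slip = dip-slip / sin(rake) = 175.2 / sin(22.7°) = 454 m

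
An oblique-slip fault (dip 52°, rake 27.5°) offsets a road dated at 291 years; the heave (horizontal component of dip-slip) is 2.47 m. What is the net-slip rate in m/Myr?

29900 m/Myr

dip-slip = heave / cos(dip) = 2.47 / cos(52°) = 4.012 m
net slip = dip-slip / sin(rake) = 4.012 / sin(27.5°) = 8.689 m
rate = 8.689 m / 291 years = 0.0299 m/yr = 29900 m/Myr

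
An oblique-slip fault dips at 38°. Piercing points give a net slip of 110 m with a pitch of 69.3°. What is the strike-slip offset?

strike-slip = net slip × cos(rake) = 110 m × cos(69.3°) = 38.9 m

38.9 m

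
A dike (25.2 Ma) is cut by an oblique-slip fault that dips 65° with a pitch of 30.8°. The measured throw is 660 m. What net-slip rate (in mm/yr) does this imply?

dip-slip = throw / sin(dip) = 660 / sin(65°) = 728.2 m
net slip = dip-slip / sin(rake) = 728.2 / sin(30.8°) = 1422 m
rate = 1422 m / 25.2 Ma = 0.0000564 m/yr = 0.0564 mm/yr

0.0564 mm/yr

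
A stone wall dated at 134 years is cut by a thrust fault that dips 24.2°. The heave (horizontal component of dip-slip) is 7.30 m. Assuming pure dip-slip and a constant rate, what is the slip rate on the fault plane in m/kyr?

59.7 m/kyr

dip-slip = heave / cos(dip) = 7.30 m / cos(24.2°) = 8.003 m
rate = 8.003 m / 134 years = 0.0597 m/yr = 59.7 m/kyr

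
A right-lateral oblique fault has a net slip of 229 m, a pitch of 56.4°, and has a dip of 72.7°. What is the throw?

182 m

dip-slip = net slip × sin(rake) = 229 m × sin(56.4°) = 190.7 m
throw = dip-slip × sin(dip) = 190.7 × sin(72.7°) = 182 m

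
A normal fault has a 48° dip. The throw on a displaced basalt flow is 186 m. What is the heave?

167 m

heave = throw / tan(dip) = 186 / tan(48°) = 167 m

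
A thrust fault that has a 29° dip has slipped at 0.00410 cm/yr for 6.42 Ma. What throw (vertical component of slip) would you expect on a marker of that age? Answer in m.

dip-slip = rate × time = 0.00410 cm/yr × 6.42 Ma = 263.2 m
throw = dip-slip × sin(dip) = 263.2 × sin(29°) = 128 m

128 m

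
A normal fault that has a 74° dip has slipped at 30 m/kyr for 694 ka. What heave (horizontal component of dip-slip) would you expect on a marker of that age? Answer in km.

5.74 km

dip-slip = rate × time = 30 m/kyr × 694 ka = 20820 m
heave = dip-slip × cos(dip) = 20820 × cos(74°) = 5740 m = 5.74 km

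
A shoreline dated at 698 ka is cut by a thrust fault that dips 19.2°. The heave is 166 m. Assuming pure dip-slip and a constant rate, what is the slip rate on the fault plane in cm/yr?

dip-slip = heave / cos(dip) = 166 m / cos(19.2°) = 175.8 m
rate = 175.8 m / 698 ka = 0.000252 m/yr = 0.0252 cm/yr

0.0252 cm/yr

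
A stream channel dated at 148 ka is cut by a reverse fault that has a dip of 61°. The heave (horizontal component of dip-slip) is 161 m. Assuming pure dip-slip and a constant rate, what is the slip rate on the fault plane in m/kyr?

dip-slip = heave / cos(dip) = 161 m / cos(61°) = 332.1 m
rate = 332.1 m / 148 ka = 0.00224 m/yr = 2.24 m/kyr

2.24 m/kyr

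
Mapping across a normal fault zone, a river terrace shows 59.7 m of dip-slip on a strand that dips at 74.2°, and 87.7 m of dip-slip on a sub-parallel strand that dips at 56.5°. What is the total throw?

131 m

throw_A = 59.7 × sin(74.2°) = 57.44 m
throw_B = 87.7 × sin(56.5°) = 73.13 m
total = 57.44 + 73.13 = 131 m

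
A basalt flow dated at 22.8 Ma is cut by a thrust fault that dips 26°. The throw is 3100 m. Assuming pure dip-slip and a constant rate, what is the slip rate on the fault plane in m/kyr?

0.310 m/kyr

dip-slip = throw / sin(dip) = 3100 m / sin(26°) = 7072 m
rate = 7072 m / 22.8 Ma = 0.000310 m/yr = 0.310 m/kyr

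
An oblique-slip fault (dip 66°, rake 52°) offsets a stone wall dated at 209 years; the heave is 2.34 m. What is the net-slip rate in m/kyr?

dip-slip = heave / cos(dip) = 2.34 / cos(66°) = 5.753 m
net slip = dip-slip / sin(rake) = 5.753 / sin(52°) = 7.301 m
rate = 7.301 m / 209 years = 0.0349 m/yr = 34.9 m/kyr

34.9 m/kyr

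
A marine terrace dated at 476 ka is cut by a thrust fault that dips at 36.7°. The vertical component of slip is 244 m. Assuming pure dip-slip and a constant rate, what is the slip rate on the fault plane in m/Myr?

dip-slip = throw / sin(dip) = 244 m / sin(36.7°) = 408.3 m
rate = 408.3 m / 476 ka = 0.000858 m/yr = 858 m/Myr

858 m/Myr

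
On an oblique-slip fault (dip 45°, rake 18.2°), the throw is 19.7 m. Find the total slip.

89.2 m

dip-slip = throw / sin(dip) = 19.7 / sin(45°) = 27.86 m
net slip = dip-slip / sin(rake) = 27.86 / sin(18.2°) = 89.2 m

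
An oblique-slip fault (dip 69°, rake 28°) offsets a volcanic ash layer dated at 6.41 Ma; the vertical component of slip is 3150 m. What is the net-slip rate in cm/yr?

0.112 cm/yr

dip-slip = throw / sin(dip) = 3150 / sin(69°) = 3374 m
net slip = dip-slip / sin(rake) = 3374 / sin(28°) = 7187 m
rate = 7187 m / 6.41 Ma = 0.00112 m/yr = 0.112 cm/yr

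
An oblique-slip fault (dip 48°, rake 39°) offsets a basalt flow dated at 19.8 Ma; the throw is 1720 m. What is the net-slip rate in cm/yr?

0.0186 cm/yr

dip-slip = throw / sin(dip) = 1720 / sin(48°) = 2314 m
net slip = dip-slip / sin(rake) = 2314 / sin(39°) = 3678 m
rate = 3678 m / 19.8 Ma = 0.000186 m/yr = 0.0186 cm/yr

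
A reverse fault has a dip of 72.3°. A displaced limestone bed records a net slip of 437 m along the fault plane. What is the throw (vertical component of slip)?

416 m

throw = dip-slip × sin(dip) = 437 m × sin(72.3°) = 416 m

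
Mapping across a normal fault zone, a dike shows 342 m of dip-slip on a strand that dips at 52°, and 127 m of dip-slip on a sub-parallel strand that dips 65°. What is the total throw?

throw_A = 342 × sin(52°) = 269.5 m
throw_B = 127 × sin(65°) = 115.1 m
total = 269.5 + 115.1 = 385 m

385 m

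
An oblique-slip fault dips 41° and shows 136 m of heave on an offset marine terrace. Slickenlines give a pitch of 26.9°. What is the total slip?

398 m

dip-slip = heave / cos(dip) = 136 / cos(41°) = 180.2 m
net slip = dip-slip / sin(rake) = 180.2 / sin(26.9°) = 398 m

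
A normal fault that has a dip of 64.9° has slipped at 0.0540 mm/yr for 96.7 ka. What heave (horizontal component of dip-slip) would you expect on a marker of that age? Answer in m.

2.22 m

dip-slip = rate × time = 0.0540 mm/yr × 96.7 ka = 5.222 m
heave = dip-slip × cos(dip) = 5.222 × cos(64.9°) = 2.22 m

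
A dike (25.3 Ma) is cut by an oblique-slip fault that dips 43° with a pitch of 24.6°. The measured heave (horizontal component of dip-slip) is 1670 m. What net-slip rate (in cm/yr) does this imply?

0.0217 cm/yr

dip-slip = heave / cos(dip) = 1670 / cos(43°) = 2283 m
net slip = dip-slip / sin(rake) = 2283 / sin(24.6°) = 5485 m
rate = 5485 m / 25.3 Ma = 0.000217 m/yr = 0.0217 cm/yr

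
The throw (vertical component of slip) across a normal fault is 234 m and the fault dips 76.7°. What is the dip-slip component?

240 m

dip-slip = throw / sin(dip) = 234 / sin(76.7°) = 240 m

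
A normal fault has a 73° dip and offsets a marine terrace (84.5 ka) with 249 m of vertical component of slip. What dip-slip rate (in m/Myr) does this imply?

3080 m/Myr

dip-slip = throw / sin(dip) = 249 m / sin(73°) = 260.4 m
rate = 260.4 m / 84.5 ka = 0.00308 m/yr = 3080 m/Myr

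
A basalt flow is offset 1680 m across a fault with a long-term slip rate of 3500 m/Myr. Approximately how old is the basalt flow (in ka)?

age = offset / rate = 1680 m / (3500 m/Myr) = 480000 yr = 480 ka

480 ka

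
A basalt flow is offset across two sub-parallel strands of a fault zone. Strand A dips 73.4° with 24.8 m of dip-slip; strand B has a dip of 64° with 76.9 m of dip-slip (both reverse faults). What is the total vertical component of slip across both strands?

throw_A = 24.8 × sin(73.4°) = 23.77 m
throw_B = 76.9 × sin(64°) = 69.12 m
total = 23.77 + 69.12 = 92.9 m

92.9 m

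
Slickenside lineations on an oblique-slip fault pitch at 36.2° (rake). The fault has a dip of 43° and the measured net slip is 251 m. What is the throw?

101 m

dip-slip = net slip × sin(rake) = 251 m × sin(36.2°) = 148.2 m
throw = dip-slip × sin(dip) = 148.2 × sin(43°) = 101 m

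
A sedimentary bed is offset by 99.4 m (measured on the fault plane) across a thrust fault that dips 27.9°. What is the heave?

heave = dip-slip × cos(dip) = 99.4 m × cos(27.9°) = 87.8 m

87.8 m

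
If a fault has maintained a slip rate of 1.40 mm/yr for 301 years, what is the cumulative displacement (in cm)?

42.1 cm

slip = rate × time = 1.40 mm/yr × 301 years = 0.421 m = 42.1 cm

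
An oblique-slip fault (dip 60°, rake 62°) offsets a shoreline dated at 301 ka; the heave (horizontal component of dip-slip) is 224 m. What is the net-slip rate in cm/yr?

dip-slip = heave / cos(dip) = 224 / cos(60°) = 448 m
net slip = dip-slip / sin(rake) = 448 / sin(62°) = 507.4 m
rate = 507.4 m / 301 ka = 0.00169 m/yr = 0.169 cm/yr

0.169 cm/yr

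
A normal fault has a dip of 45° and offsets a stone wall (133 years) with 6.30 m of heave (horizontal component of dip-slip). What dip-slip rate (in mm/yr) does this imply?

dip-slip = heave / cos(dip) = 6.30 m / cos(45°) = 8.910 m
rate = 8.910 m / 133 years = 0.0670 m/yr = 67 mm/yr

67 mm/yr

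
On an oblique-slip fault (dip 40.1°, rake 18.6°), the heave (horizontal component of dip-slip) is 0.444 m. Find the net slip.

1.82 m

dip-slip = heave / cos(dip) = 0.444 / cos(40.1°) = 0.5805 m
net slip = dip-slip / sin(rake) = 0.5805 / sin(18.6°) = 1.82 m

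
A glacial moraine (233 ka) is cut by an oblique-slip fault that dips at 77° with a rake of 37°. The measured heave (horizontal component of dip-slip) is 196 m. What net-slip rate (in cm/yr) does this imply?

0.621 cm/yr

dip-slip = heave / cos(dip) = 196 / cos(77°) = 871.3 m
net slip = dip-slip / sin(rake) = 871.3 / sin(37°) = 1448 m
rate = 1448 m / 233 ka = 0.00621 m/yr = 0.621 cm/yr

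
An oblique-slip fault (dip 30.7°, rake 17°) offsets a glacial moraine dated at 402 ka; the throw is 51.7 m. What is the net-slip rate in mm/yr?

dip-slip = throw / sin(dip) = 51.7 / sin(30.7°) = 101.3 m
net slip = dip-slip / sin(rake) = 101.3 / sin(17°) = 346.4 m
rate = 346.4 m / 402 ka = 0.000862 m/yr = 0.862 mm/yr

0.862 mm/yr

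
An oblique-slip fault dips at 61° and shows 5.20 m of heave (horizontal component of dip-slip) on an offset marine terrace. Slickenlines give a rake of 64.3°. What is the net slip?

dip-slip = heave / cos(dip) = 5.20 / cos(61°) = 10.73 m
net slip = dip-slip / sin(rake) = 10.73 / sin(64.3°) = 11.9 m

11.9 m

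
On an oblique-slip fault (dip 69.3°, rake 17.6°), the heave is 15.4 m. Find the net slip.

144 m

dip-slip = heave / cos(dip) = 15.4 / cos(69.3°) = 43.57 m
net slip = dip-slip / sin(rake) = 43.57 / sin(17.6°) = 144 m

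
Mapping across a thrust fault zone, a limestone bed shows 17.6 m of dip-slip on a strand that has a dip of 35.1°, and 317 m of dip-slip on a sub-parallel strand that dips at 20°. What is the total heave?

312 m

heave_A = 17.6 × cos(35.1°) = 14.40 m
heave_B = 317 × cos(20°) = 297.9 m
total = 14.40 + 297.9 = 312 m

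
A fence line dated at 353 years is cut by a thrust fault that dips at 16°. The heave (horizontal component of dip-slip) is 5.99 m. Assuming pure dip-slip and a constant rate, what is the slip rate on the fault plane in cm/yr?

dip-slip = heave / cos(dip) = 5.99 m / cos(16°) = 6.231 m
rate = 6.231 m / 353 years = 0.0177 m/yr = 1.77 cm/yr

1.77 cm/yr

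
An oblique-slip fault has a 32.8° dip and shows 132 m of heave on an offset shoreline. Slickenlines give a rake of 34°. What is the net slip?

dip-slip = heave / cos(dip) = 132 / cos(32.8°) = 157 m
net slip = dip-slip / sin(rake) = 157 / sin(34°) = 281 m

281 m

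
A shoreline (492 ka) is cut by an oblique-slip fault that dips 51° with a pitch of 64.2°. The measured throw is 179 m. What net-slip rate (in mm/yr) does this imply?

dip-slip = throw / sin(dip) = 179 / sin(51°) = 230.3 m
net slip = dip-slip / sin(rake) = 230.3 / sin(64.2°) = 255.8 m
rate = 255.8 m / 492 ka = 0.000520 m/yr = 0.520 mm/yr

0.520 mm/yr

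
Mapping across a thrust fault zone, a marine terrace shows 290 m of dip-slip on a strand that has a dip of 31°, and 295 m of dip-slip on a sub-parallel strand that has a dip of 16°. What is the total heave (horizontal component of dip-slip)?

532 m

heave_A = 290 × cos(31°) = 248.6 m
heave_B = 295 × cos(16°) = 283.6 m
total = 248.6 + 283.6 = 532 m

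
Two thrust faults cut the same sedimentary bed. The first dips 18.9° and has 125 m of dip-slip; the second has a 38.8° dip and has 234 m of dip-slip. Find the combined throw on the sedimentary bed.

187 m

throw_A = 125 × sin(18.9°) = 40.49 m
throw_B = 234 × sin(38.8°) = 146.6 m
total = 40.49 + 146.6 = 187 m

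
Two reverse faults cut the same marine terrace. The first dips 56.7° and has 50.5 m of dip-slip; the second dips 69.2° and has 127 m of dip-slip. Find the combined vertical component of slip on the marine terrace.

throw_A = 50.5 × sin(56.7°) = 42.21 m
throw_B = 127 × sin(69.2°) = 118.7 m
total = 42.21 + 118.7 = 161 m

161 m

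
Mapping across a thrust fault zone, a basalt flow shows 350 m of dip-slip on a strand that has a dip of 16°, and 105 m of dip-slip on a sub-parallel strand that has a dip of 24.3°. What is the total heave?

heave_A = 350 × cos(16°) = 336.4 m
heave_B = 105 × cos(24.3°) = 95.70 m
total = 336.4 + 95.70 = 432 m

432 m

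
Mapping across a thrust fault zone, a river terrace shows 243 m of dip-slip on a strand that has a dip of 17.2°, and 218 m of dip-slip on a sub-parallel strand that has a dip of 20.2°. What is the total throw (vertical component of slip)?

throw_A = 243 × sin(17.2°) = 71.86 m
throw_B = 218 × sin(20.2°) = 75.28 m
total = 71.86 + 75.28 = 147 m

147 m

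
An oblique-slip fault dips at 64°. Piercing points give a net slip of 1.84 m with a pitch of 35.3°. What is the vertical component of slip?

0.956 m

dip-slip = net slip × sin(rake) = 1.84 m × sin(35.3°) = 1.063 m
throw = dip-slip × sin(dip) = 1.063 × sin(64°) = 0.956 m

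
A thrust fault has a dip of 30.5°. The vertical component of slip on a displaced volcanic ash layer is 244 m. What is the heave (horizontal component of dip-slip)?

414 m

heave = throw / tan(dip) = 244 / tan(30.5°) = 414 m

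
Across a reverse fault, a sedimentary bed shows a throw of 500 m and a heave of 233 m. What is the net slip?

net slip = √(throw² + heave²) = √(500² + 233²) = 552 m

552 m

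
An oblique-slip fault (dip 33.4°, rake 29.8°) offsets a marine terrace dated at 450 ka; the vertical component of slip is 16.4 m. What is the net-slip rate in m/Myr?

133 m/Myr

dip-slip = throw / sin(dip) = 16.4 / sin(33.4°) = 29.79 m
net slip = dip-slip / sin(rake) = 29.79 / sin(29.8°) = 59.95 m
rate = 59.95 m / 450 ka = 0.000133 m/yr = 133 m/Myr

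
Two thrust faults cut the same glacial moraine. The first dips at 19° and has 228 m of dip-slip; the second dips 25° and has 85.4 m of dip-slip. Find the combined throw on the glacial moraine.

110 m

throw_A = 228 × sin(19°) = 74.23 m
throw_B = 85.4 × sin(25°) = 36.09 m
total = 74.23 + 36.09 = 110 m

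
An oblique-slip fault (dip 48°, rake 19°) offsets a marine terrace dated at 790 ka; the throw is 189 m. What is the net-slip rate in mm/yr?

0.989 mm/yr

dip-slip = throw / sin(dip) = 189 / sin(48°) = 254.3 m
net slip = dip-slip / sin(rake) = 254.3 / sin(19°) = 781.2 m
rate = 781.2 m / 790 ka = 0.000989 m/yr = 0.989 mm/yr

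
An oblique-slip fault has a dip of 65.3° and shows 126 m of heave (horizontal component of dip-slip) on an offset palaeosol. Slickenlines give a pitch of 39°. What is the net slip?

dip-slip = heave / cos(dip) = 126 / cos(65.3°) = 301.5 m
net slip = dip-slip / sin(rake) = 301.5 / sin(39°) = 479 m

479 m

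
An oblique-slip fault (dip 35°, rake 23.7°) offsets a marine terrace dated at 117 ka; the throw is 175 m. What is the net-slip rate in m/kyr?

dip-slip = throw / sin(dip) = 175 / sin(35°) = 305.1 m
net slip = dip-slip / sin(rake) = 305.1 / sin(23.7°) = 759.1 m
rate = 759.1 m / 117 ka = 0.00649 m/yr = 6.49 m/kyr

6.49 m/kyr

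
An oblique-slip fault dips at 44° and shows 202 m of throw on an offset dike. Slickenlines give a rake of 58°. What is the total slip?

343 m

dip-slip = throw / sin(dip) = 202 / sin(44°) = 290.8 m
net slip = dip-slip / sin(rake) = 290.8 / sin(58°) = 343 m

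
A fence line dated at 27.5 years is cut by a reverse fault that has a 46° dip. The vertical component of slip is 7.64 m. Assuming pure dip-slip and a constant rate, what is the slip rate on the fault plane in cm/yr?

38.6 cm/yr

dip-slip = throw / sin(dip) = 7.64 m / sin(46°) = 10.62 m
rate = 10.62 m / 27.5 years = 0.386 m/yr = 38.6 cm/yr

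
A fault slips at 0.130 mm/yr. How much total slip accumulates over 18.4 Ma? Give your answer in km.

2.39 km

slip = rate × time = 0.130 mm/yr × 18.4 Ma = 2390 m = 2.39 km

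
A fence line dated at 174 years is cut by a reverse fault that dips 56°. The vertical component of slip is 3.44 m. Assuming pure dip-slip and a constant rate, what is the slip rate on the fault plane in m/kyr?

dip-slip = throw / sin(dip) = 3.44 m / sin(56°) = 4.149 m
rate = 4.149 m / 174 years = 0.0238 m/yr = 23.8 m/kyr

23.8 m/kyr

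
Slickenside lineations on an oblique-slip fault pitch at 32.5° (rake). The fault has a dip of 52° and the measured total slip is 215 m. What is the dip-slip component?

dip-slip = net slip × sin(rake) = 215 m × sin(32.5°) = 116 m

116 m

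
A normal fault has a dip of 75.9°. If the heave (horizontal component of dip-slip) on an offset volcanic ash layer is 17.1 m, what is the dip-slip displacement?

dip-slip = heave / cos(dip) = 17.1 / cos(75.9°) = 70.2 m

70.2 m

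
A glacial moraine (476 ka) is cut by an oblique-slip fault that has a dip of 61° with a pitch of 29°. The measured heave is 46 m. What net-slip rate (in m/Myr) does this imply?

dip-slip = heave / cos(dip) = 46 / cos(61°) = 94.88 m
net slip = dip-slip / sin(rake) = 94.88 / sin(29°) = 195.7 m
rate = 195.7 m / 476 ka = 0.000411 m/yr = 411 m/Myr

411 m/Myr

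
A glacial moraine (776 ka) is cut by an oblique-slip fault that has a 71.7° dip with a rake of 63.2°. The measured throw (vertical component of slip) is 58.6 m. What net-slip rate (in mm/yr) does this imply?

dip-slip = throw / sin(dip) = 58.6 / sin(71.7°) = 61.72 m
net slip = dip-slip / sin(rake) = 61.72 / sin(63.2°) = 69.15 m
rate = 69.15 m / 776 ka = 0.0000891 m/yr = 0.0891 mm/yr

0.0891 mm/yr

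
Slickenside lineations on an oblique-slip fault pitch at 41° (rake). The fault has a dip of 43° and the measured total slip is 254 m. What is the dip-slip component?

167 m

dip-slip = net slip × sin(rake) = 254 m × sin(41°) = 167 m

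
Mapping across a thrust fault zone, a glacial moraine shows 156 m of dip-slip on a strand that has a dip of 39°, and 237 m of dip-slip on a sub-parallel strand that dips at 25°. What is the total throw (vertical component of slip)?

throw_A = 156 × sin(39°) = 98.17 m
throw_B = 237 × sin(25°) = 100.2 m
total = 98.17 + 100.2 = 198 m

198 m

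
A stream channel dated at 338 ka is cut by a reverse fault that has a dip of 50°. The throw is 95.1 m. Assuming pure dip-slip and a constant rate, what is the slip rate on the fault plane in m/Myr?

367 m/Myr

dip-slip = throw / sin(dip) = 95.1 m / sin(50°) = 124.1 m
rate = 124.1 m / 338 ka = 0.000367 m/yr = 367 m/Myr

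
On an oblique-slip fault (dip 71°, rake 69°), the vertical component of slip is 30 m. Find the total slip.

34 m

dip-slip = throw / sin(dip) = 30 / sin(71°) = 31.73 m
net slip = dip-slip / sin(rake) = 31.73 / sin(69°) = 34 m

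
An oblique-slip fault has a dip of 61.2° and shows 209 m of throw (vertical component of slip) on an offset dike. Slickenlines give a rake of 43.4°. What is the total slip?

347 m

dip-slip = throw / sin(dip) = 209 / sin(61.2°) = 238.5 m
net slip = dip-slip / sin(rake) = 238.5 / sin(43.4°) = 347 m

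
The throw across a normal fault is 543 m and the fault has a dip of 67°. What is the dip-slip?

590 m

dip-slip = throw / sin(dip) = 543 / sin(67°) = 590 m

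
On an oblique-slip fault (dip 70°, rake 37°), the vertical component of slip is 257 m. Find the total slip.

dip-slip = throw / sin(dip) = 257 / sin(70°) = 273.5 m
net slip = dip-slip / sin(rake) = 273.5 / sin(37°) = 454 m

454 m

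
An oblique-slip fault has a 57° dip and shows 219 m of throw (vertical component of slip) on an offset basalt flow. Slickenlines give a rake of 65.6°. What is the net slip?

dip-slip = throw / sin(dip) = 219 / sin(57°) = 261.1 m
net slip = dip-slip / sin(rake) = 261.1 / sin(65.6°) = 287 m

287 m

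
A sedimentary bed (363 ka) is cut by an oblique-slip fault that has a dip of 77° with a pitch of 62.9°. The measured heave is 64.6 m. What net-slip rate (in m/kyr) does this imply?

dip-slip = heave / cos(dip) = 64.6 / cos(77°) = 287.2 m
net slip = dip-slip / sin(rake) = 287.2 / sin(62.9°) = 322.6 m
rate = 322.6 m / 363 ka = 0.000889 m/yr = 0.889 m/kyr

0.889 m/kyr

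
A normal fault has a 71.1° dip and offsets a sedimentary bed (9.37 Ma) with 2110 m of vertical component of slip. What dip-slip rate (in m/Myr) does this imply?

dip-slip = throw / sin(dip) = 2110 m / sin(71.1°) = 2230 m
rate = 2230 m / 9.37 Ma = 0.000238 m/yr = 238 m/Myr

238 m/Myr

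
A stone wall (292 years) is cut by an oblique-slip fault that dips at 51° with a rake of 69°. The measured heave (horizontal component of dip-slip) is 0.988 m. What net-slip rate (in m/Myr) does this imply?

5760 m/Myr

dip-slip = heave / cos(dip) = 0.988 / cos(51°) = 1.570 m
net slip = dip-slip / sin(rake) = 1.570 / sin(69°) = 1.682 m
rate = 1.682 m / 292 years = 0.00576 m/yr = 5760 m/Myr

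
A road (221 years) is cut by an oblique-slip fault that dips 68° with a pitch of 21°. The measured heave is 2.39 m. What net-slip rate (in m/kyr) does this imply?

80.6 m/kyr

dip-slip = heave / cos(dip) = 2.39 / cos(68°) = 6.380 m
net slip = dip-slip / sin(rake) = 6.380 / sin(21°) = 17.80 m
rate = 17.80 m / 221 years = 0.0806 m/yr = 80.6 m/kyr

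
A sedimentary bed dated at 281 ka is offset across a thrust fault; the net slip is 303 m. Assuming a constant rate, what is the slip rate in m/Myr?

1080 m/Myr

rate = 303 m / 281 ka = 0.00108 m/yr = 1080 m/Myr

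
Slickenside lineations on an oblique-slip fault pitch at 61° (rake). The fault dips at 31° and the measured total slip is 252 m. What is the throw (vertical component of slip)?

dip-slip = net slip × sin(rake) = 252 m × sin(61°) = 220.4 m
throw = dip-slip × sin(dip) = 220.4 × sin(31°) = 114 m

114 m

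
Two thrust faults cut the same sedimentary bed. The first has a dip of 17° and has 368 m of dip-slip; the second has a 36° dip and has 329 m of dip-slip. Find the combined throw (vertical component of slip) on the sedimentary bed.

throw_A = 368 × sin(17°) = 107.6 m
throw_B = 329 × sin(36°) = 193.4 m
total = 107.6 + 193.4 = 301 m

301 m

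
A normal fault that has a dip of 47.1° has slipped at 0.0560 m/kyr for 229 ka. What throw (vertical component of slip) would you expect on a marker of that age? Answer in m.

9.39 m

dip-slip = rate × time = 0.0560 m/kyr × 229 ka = 12.82 m
throw = dip-slip × sin(dip) = 12.82 × sin(47.1°) = 9.39 m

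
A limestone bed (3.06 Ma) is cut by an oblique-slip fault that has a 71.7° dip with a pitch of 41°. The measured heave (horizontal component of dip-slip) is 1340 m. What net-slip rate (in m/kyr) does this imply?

2.13 m/kyr

dip-slip = heave / cos(dip) = 1340 / cos(71.7°) = 4268 m
net slip = dip-slip / sin(rake) = 4268 / sin(41°) = 6505 m
rate = 6505 m / 3.06 Ma = 0.00213 m/yr = 2.13 m/kyr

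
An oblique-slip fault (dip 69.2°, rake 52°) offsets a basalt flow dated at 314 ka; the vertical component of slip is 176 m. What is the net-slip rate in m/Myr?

761 m/Myr

dip-slip = throw / sin(dip) = 176 / sin(69.2°) = 188.3 m
net slip = dip-slip / sin(rake) = 188.3 / sin(52°) = 238.9 m
rate = 238.9 m / 314 ka = 0.000761 m/yr = 761 m/Myr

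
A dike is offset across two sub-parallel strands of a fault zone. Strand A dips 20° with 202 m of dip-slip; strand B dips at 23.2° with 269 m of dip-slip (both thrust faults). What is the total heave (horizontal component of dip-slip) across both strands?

heave_A = 202 × cos(20°) = 189.8 m
heave_B = 269 × cos(23.2°) = 247.2 m
total = 189.8 + 247.2 = 437 m

437 m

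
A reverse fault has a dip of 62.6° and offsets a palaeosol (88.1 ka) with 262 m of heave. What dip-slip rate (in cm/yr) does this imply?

0.646 cm/yr

dip-slip = heave / cos(dip) = 262 m / cos(62.6°) = 569.3 m
rate = 569.3 m / 88.1 ka = 0.00646 m/yr = 0.646 cm/yr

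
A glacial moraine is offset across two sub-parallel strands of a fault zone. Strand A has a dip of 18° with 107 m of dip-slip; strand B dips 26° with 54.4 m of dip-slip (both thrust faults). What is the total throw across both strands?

56.9 m

throw_A = 107 × sin(18°) = 33.06 m
throw_B = 54.4 × sin(26°) = 23.85 m
total = 33.06 + 23.85 = 56.9 m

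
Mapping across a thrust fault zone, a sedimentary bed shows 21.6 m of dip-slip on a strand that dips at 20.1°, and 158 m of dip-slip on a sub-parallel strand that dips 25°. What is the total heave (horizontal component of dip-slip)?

heave_A = 21.6 × cos(20.1°) = 20.28 m
heave_B = 158 × cos(25°) = 143.2 m
total = 20.28 + 143.2 = 163 m

163 m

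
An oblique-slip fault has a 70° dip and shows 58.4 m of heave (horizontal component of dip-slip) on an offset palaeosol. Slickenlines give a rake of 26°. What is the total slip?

390 m

dip-slip = heave / cos(dip) = 58.4 / cos(70°) = 170.8 m
net slip = dip-slip / sin(rake) = 170.8 / sin(26°) = 390 m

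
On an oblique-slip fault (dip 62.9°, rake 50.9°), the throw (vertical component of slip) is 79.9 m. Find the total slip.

116 m

dip-slip = throw / sin(dip) = 79.9 / sin(62.9°) = 89.75 m
net slip = dip-slip / sin(rake) = 89.75 / sin(50.9°) = 116 m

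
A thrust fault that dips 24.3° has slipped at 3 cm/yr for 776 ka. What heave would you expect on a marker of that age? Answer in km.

21.2 km

dip-slip = rate × time = 3 cm/yr × 776 ka = 23280 m
heave = dip-slip × cos(dip) = 23280 × cos(24.3°) = 21200 m = 21.2 km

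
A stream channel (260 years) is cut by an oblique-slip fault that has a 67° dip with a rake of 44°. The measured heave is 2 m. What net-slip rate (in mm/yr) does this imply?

28.3 mm/yr

dip-slip = heave / cos(dip) = 2 / cos(67°) = 5.119 m
net slip = dip-slip / sin(rake) = 5.119 / sin(44°) = 7.369 m
rate = 7.369 m / 260 years = 0.0283 m/yr = 28.3 mm/yr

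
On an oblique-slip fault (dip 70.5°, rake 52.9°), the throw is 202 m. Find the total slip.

dip-slip = throw / sin(dip) = 202 / sin(70.5°) = 214.3 m
net slip = dip-slip / sin(rake) = 214.3 / sin(52.9°) = 269 m

269 m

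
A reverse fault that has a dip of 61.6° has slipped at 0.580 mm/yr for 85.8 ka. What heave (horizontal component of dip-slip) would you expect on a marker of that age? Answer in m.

dip-slip = rate × time = 0.580 mm/yr × 85.8 ka = 49.76 m
heave = dip-slip × cos(dip) = 49.76 × cos(61.6°) = 23.7 m

23.7 m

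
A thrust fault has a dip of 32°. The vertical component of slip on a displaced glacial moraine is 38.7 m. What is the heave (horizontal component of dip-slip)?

heave = throw / tan(dip) = 38.7 / tan(32°) = 61.9 m

61.9 m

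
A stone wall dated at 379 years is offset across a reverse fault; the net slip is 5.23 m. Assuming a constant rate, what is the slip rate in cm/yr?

1.38 cm/yr

rate = 5.23 m / 379 years = 0.0138 m/yr = 1.38 cm/yr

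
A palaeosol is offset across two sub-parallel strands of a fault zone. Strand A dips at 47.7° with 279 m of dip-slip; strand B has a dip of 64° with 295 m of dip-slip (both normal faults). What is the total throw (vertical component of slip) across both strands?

throw_A = 279 × sin(47.7°) = 206.4 m
throw_B = 295 × sin(64°) = 265.1 m
total = 206.4 + 265.1 = 472 m

472 m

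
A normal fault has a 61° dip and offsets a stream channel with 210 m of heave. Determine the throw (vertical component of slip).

throw = heave × tan(dip) = 210 × tan(61°) = 379 m

379 m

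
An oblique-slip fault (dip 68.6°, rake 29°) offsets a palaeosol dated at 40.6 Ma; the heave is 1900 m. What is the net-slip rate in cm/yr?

dip-slip = heave / cos(dip) = 1900 / cos(68.6°) = 5207 m
net slip = dip-slip / sin(rake) = 5207 / sin(29°) = 10740 m
rate = 10740 m / 40.6 Ma = 0.000265 m/yr = 0.0265 cm/yr

0.0265 cm/yr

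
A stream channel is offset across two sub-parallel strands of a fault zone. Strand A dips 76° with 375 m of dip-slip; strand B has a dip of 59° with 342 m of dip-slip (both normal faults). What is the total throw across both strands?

throw_A = 375 × sin(76°) = 363.9 m
throw_B = 342 × sin(59°) = 293.2 m
total = 363.9 + 293.2 = 657 m

657 m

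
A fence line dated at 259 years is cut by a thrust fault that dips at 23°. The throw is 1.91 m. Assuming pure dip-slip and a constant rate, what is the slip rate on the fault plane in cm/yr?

dip-slip = throw / sin(dip) = 1.91 m / sin(23°) = 4.888 m
rate = 4.888 m / 259 years = 0.0189 m/yr = 1.89 cm/yr

1.89 cm/yr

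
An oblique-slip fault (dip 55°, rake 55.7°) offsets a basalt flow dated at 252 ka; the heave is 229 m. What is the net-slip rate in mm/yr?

dip-slip = heave / cos(dip) = 229 / cos(55°) = 399.2 m
net slip = dip-slip / sin(rake) = 399.2 / sin(55.7°) = 483.3 m
rate = 483.3 m / 252 ka = 0.00192 m/yr = 1.92 mm/yr

1.92 mm/yr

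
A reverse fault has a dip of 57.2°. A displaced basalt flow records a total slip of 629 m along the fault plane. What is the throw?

529 m

throw = dip-slip × sin(dip) = 629 m × sin(57.2°) = 529 m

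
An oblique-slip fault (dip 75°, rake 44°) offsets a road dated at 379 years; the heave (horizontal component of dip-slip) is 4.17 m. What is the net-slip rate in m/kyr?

dip-slip = heave / cos(dip) = 4.17 / cos(75°) = 16.11 m
net slip = dip-slip / sin(rake) = 16.11 / sin(44°) = 23.19 m
rate = 23.19 m / 379 years = 0.0612 m/yr = 61.2 m/kyr

61.2 m/kyr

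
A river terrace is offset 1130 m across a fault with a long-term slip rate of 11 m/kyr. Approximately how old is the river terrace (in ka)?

age = offset / rate = 1130 m / (11 m/kyr) = 103000 yr = 103 ka

103 ka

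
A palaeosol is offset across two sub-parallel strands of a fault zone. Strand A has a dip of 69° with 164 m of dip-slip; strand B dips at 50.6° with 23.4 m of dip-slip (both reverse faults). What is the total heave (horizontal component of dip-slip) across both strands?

73.6 m

heave_A = 164 × cos(69°) = 58.77 m
heave_B = 23.4 × cos(50.6°) = 14.85 m
total = 58.77 + 14.85 = 73.6 m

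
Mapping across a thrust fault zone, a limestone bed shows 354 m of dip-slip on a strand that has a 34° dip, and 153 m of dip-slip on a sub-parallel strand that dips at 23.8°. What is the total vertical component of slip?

260 m

throw_A = 354 × sin(34°) = 198 m
throw_B = 153 × sin(23.8°) = 61.74 m
total = 198 + 61.74 = 260 m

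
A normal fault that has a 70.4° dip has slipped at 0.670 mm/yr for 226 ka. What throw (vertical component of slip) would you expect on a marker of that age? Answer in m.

dip-slip = rate × time = 0.670 mm/yr × 226 ka = 151.4 m
throw = dip-slip × sin(dip) = 151.4 × sin(70.4°) = 143 m

143 m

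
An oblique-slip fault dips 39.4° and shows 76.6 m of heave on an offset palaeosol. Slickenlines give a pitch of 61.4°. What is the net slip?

dip-slip = heave / cos(dip) = 76.6 / cos(39.4°) = 99.13 m
net slip = dip-slip / sin(rake) = 99.13 / sin(61.4°) = 113 m

113 m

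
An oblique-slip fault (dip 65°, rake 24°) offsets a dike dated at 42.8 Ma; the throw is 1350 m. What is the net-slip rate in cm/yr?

0.00856 cm/yr

dip-slip = throw / sin(dip) = 1350 / sin(65°) = 1490 m
net slip = dip-slip / sin(rake) = 1490 / sin(24°) = 3662 m
rate = 3662 m / 42.8 Ma = 0.0000856 m/yr = 0.00856 cm/yr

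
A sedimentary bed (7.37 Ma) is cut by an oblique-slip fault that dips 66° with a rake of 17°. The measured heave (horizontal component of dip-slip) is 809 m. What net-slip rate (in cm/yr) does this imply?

dip-slip = heave / cos(dip) = 809 / cos(66°) = 1989 m
net slip = dip-slip / sin(rake) = 1989 / sin(17°) = 6803 m
rate = 6803 m / 7.37 Ma = 0.000923 m/yr = 0.0923 cm/yr

0.0923 cm/yr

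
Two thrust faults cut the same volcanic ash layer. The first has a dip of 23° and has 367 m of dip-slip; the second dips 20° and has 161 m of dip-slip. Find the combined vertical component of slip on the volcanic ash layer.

throw_A = 367 × sin(23°) = 143.4 m
throw_B = 161 × sin(20°) = 55.07 m
total = 143.4 + 55.07 = 198 m

198 m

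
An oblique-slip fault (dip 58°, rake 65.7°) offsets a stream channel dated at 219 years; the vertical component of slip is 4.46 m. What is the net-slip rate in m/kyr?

dip-slip = throw / sin(dip) = 4.46 / sin(58°) = 5.259 m
net slip = dip-slip / sin(rake) = 5.259 / sin(65.7°) = 5.770 m
rate = 5.770 m / 219 years = 0.0263 m/yr = 26.3 m/kyr

26.3 m/kyr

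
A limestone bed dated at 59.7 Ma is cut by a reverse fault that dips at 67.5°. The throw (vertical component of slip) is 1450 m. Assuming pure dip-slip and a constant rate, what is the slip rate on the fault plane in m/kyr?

0.0263 m/kyr

dip-slip = throw / sin(dip) = 1450 m / sin(67.5°) = 1569 m
rate = 1569 m / 59.7 Ma = 0.0000263 m/yr = 0.0263 m/kyr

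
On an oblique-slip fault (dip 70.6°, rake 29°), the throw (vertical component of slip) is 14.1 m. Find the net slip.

dip-slip = throw / sin(dip) = 14.1 / sin(70.6°) = 14.95 m
net slip = dip-slip / sin(rake) = 14.95 / sin(29°) = 30.8 m

30.8 m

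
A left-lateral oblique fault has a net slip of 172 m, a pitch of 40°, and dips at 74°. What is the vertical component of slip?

106 m

dip-slip = net slip × sin(rake) = 172 m × sin(40°) = 110.6 m
throw = dip-slip × sin(dip) = 110.6 × sin(74°) = 106 m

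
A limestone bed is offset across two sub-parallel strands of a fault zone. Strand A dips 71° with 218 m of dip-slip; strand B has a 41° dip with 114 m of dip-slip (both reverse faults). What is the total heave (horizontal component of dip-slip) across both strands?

157 m

heave_A = 218 × cos(71°) = 70.97 m
heave_B = 114 × cos(41°) = 86.04 m
total = 70.97 + 86.04 = 157 m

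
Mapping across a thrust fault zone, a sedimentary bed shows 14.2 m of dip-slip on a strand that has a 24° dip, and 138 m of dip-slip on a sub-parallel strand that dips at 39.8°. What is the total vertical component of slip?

throw_A = 14.2 × sin(24°) = 5.776 m
throw_B = 138 × sin(39.8°) = 88.34 m
total = 5.776 + 88.34 = 94.1 m

94.1 m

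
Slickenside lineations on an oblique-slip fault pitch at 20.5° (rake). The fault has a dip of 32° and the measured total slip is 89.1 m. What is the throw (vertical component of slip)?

16.5 m

dip-slip = net slip × sin(rake) = 89.1 m × sin(20.5°) = 31.20 m
throw = dip-slip × sin(dip) = 31.20 × sin(32°) = 16.5 m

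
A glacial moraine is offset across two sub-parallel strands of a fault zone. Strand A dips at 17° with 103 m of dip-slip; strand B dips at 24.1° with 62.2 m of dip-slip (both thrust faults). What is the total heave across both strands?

heave_A = 103 × cos(17°) = 98.50 m
heave_B = 62.2 × cos(24.1°) = 56.78 m
total = 98.50 + 56.78 = 155 m

155 m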